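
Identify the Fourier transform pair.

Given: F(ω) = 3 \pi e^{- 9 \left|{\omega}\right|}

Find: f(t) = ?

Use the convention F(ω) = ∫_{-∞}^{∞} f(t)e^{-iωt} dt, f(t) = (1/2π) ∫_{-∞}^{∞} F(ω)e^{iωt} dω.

f(t) = \frac{27}{t^{2} + 81}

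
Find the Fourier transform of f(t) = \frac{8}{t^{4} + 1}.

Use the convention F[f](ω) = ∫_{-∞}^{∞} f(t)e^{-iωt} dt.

F(ω) = 8 \pi e^{- \frac{\sqrt{2} \left|{\omega}\right|}{2}} \sin{\left(\frac{\sqrt{2} \left|{\omega}\right|}{2} + \frac{\pi}{4} \right)}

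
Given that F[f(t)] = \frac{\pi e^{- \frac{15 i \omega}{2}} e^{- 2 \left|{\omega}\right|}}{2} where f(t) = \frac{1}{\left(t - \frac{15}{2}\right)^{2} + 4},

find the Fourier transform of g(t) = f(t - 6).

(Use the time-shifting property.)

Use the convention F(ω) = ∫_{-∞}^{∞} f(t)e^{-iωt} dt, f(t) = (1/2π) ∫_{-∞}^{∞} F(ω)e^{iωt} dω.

F[g](ω) = \frac{\pi e^{- \frac{27 i \omega}{2} - 2 \left|{\omega}\right|}}{2}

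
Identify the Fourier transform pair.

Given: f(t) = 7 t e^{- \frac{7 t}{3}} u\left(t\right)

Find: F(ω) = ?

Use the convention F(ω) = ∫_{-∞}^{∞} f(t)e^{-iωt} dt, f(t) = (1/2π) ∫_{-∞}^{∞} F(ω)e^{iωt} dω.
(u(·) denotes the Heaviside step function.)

F(ω) = \frac{63}{\left(3 i \omega + 7\right)^{2}}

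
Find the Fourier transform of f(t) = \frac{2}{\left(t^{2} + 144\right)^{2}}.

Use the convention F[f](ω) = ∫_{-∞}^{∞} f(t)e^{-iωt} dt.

F(ω) = \frac{\pi \left(12 \left|{\omega}\right| + 1\right) e^{- 12 \left|{\omega}\right|}}{1728}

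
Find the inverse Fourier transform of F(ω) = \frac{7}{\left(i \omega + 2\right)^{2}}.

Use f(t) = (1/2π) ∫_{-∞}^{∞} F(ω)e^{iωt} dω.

f(t) = 7 t e^{- 2 t} u\left(t\right)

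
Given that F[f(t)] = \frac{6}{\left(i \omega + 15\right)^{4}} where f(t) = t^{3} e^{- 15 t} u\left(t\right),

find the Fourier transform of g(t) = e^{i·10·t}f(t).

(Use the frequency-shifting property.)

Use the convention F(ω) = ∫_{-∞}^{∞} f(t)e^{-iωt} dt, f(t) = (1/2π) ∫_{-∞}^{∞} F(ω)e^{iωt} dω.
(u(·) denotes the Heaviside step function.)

F[g](ω) = \frac{6}{\left(i \left(\omega - 10\right) + 15\right)^{4}}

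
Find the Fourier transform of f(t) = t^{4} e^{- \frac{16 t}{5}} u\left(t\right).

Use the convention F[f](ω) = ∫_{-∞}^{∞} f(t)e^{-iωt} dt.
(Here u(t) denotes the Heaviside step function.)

F(ω) = \frac{75000}{\left(5 i \omega + 16\right)^{5}}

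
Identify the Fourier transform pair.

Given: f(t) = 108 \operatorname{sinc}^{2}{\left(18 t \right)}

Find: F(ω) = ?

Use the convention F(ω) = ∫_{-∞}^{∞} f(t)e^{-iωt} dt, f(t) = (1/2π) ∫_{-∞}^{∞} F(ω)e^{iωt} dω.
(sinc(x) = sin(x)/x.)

F(ω) = \begin{cases} \frac{\pi \left(36 - \left|{\omega}\right|\right)}{6} & \text{for}\: \omega > -36 \wedge \omega < 36 \\0 & \text{otherwise} \end{cases}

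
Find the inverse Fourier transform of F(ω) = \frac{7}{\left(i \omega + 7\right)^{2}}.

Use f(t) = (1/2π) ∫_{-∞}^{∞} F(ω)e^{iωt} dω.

f(t) = 7 t e^{- 7 t} u\left(t\right)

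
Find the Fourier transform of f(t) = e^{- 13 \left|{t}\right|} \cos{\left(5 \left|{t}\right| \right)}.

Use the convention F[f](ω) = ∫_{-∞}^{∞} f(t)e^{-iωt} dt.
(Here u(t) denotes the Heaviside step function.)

F(ω) = \frac{26 \left(\omega^{2} + 194\right)}{\omega^{4} + 288 \omega^{2} + 37636}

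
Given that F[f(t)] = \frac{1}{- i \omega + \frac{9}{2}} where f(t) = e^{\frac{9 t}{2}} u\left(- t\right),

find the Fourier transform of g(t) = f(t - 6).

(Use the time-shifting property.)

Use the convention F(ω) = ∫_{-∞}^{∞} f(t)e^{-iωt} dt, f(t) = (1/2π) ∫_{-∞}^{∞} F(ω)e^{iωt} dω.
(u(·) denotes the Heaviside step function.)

F[g](ω) = - \frac{2 e^{- 6 i \omega}}{2 i \omega - 9}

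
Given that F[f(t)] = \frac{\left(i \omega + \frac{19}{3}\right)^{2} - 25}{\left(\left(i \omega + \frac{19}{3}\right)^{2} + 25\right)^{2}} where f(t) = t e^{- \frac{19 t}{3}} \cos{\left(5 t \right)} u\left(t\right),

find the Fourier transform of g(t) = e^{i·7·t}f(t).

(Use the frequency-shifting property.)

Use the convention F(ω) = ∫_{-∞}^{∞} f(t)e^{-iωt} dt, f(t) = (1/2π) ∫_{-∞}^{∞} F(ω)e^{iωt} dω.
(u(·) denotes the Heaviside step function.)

F[g](ω) = \frac{9 \left(\left(3 i \left(\omega - 7\right) + 19\right)^{2} - 225\right)}{\left(\left(3 i \left(\omega - 7\right) + 19\right)^{2} + 225\right)^{2}}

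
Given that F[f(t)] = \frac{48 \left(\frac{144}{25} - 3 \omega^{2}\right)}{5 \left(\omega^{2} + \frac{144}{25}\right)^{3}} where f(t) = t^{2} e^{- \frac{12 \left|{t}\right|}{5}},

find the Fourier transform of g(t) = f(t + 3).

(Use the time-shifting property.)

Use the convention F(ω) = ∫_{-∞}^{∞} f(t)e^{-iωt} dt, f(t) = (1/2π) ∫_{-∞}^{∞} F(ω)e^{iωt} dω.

F[g](ω) = \frac{\left(864000 - 450000 \omega^{2}\right) e^{3 i \omega}}{\left(25 \omega^{2} + 144\right)^{3}}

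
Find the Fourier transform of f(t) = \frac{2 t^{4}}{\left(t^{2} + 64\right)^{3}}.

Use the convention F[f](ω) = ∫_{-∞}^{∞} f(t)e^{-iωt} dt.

F(ω) = \frac{\pi \left(64 \omega^{2} - 40 \left|{\omega}\right| + 3\right) e^{- 8 \left|{\omega}\right|}}{32}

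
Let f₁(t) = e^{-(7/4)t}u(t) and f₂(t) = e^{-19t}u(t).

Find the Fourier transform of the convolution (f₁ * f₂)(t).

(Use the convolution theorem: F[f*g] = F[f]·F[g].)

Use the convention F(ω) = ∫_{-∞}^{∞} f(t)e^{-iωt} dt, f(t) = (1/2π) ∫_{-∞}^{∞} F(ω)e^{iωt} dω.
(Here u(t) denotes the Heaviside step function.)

F[f₁*f₂](ω) = \frac{4}{\left(i \omega + 19\right) \left(4 i \omega + 7\right)}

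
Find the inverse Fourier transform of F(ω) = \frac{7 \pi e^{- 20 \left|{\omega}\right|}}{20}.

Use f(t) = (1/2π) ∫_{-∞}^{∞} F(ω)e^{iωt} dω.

f(t) = \frac{7}{t^{2} + 400}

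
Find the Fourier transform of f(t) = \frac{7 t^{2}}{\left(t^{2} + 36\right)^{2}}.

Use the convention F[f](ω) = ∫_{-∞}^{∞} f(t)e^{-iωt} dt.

F(ω) = \frac{7 \pi \left(1 - 6 \left|{\omega}\right|\right) e^{- 6 \left|{\omega}\right|}}{12}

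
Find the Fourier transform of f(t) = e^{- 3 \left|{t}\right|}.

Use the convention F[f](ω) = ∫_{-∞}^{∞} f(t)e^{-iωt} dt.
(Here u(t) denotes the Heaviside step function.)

F(ω) = \frac{6}{\omega^{2} + 9}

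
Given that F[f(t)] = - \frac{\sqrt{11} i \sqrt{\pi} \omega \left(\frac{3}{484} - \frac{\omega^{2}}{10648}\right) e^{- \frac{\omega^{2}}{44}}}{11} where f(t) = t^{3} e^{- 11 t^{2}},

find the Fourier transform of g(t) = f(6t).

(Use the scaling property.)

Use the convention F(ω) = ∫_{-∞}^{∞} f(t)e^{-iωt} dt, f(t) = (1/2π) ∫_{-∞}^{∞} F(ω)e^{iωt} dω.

F[g](ω) = \frac{\sqrt{11} i \sqrt{\pi} \omega \left(\omega^{2} - 2376\right) e^{- \frac{\omega^{2}}{1584}}}{151797888}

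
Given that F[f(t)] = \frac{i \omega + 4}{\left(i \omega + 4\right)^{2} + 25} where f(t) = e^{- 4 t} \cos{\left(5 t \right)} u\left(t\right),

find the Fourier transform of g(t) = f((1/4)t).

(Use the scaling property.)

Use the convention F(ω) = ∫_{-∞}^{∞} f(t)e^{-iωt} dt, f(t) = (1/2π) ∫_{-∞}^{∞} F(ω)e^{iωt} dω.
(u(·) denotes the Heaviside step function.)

F[g](ω) = \frac{16 \left(i \omega + 1\right)}{16 \left(i \omega + 1\right)^{2} + 25}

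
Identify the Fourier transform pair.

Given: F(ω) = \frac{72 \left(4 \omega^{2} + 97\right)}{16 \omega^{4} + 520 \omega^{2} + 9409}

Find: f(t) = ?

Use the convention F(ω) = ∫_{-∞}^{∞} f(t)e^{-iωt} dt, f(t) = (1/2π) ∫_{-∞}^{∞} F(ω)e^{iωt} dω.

f(t) = 2 e^{- \frac{9 \left|{t}\right|}{2}} \cos{\left(2 \left|{t}\right| \right)}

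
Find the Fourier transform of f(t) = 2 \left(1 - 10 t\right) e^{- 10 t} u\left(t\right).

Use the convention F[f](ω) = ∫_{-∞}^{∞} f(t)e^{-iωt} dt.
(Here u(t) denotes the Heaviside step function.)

F(ω) = \frac{2 i \omega}{- \omega^{2} + 20 i \omega + 100}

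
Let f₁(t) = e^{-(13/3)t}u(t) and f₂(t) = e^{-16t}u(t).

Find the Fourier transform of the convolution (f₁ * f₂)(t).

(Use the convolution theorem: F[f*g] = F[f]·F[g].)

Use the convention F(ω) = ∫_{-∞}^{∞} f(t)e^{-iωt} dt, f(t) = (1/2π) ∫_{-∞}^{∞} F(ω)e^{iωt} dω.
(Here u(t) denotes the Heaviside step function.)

F[f₁*f₂](ω) = \frac{3}{\left(i \omega + 16\right) \left(3 i \omega + 13\right)}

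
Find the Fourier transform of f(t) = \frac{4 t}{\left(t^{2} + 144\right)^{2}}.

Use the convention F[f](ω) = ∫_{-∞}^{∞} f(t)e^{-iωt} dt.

F(ω) = - \frac{i \pi \omega e^{- 12 \left|{\omega}\right|}}{6}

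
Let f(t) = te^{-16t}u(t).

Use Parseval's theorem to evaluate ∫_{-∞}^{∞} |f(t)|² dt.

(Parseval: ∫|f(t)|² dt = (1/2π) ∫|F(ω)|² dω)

∫|f(t)|² dt = \frac{1}{16384}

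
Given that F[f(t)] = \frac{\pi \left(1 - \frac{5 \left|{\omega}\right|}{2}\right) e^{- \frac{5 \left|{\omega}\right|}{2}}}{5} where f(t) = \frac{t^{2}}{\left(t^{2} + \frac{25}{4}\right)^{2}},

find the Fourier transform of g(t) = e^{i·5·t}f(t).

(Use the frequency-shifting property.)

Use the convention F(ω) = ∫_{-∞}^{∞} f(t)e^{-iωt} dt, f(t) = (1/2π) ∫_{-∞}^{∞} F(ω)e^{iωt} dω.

F[g](ω) = \frac{\pi \left(2 - 5 \left|{\omega - 5}\right|\right) e^{- \frac{5 \left|{\omega - 5}\right|}{2}}}{10}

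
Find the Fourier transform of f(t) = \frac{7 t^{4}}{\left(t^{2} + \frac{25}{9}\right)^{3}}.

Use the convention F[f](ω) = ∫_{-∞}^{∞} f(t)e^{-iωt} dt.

F(ω) = \frac{7 \pi \left(25 \omega^{2} - 75 \left|{\omega}\right| + 27\right) e^{- \frac{5 \left|{\omega}\right|}{3}}}{120}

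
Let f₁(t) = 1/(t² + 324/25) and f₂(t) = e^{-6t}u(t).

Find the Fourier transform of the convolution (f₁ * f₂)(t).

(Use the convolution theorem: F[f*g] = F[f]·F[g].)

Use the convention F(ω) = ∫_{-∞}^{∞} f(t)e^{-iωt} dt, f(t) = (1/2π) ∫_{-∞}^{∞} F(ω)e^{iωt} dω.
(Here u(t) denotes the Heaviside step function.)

F[f₁*f₂](ω) = \frac{5 \pi e^{- \frac{18 \left|{\omega}\right|}{5}}}{18 \left(i \omega + 6\right)}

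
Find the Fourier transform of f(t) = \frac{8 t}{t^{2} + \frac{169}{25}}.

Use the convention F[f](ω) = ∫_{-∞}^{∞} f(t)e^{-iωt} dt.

F(ω) = - 8 i \pi e^{- \frac{13 \left|{\omega}\right|}{5}} \operatorname{sign}{\left(\omega \right)}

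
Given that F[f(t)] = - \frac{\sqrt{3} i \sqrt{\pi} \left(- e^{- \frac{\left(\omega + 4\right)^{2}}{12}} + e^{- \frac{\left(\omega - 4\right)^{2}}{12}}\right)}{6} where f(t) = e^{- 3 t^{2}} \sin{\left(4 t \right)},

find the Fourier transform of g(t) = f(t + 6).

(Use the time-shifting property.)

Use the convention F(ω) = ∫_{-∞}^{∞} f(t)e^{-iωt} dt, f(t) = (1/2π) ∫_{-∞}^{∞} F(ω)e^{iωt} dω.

F[g](ω) = \frac{\sqrt{3} i \sqrt{\pi} \left(1 - e^{\frac{4 \omega}{3}}\right) e^{- \frac{\omega^{2}}{12} - \frac{2 \omega}{3} + 6 i \omega - \frac{4}{3}}}{6}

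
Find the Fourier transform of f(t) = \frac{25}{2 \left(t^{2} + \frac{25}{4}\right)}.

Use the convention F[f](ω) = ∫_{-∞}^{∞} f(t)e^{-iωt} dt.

F(ω) = 5 \pi e^{- \frac{5 \left|{\omega}\right|}{2}}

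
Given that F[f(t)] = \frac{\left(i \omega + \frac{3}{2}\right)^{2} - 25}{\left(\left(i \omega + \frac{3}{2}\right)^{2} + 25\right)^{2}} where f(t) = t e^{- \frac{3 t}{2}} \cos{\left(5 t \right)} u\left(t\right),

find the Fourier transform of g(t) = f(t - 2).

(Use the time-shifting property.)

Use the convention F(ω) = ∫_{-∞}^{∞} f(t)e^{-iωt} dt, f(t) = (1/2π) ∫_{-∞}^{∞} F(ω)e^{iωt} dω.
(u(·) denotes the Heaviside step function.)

F[g](ω) = \frac{4 \left(\left(2 i \omega + 3\right)^{2} - 100\right) e^{- 2 i \omega}}{\left(\left(2 i \omega + 3\right)^{2} + 100\right)^{2}}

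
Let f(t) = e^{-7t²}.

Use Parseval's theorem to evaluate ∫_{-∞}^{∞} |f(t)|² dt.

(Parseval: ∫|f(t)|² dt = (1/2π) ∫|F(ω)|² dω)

∫|f(t)|² dt = \frac{\sqrt{14} \sqrt{\pi}}{14}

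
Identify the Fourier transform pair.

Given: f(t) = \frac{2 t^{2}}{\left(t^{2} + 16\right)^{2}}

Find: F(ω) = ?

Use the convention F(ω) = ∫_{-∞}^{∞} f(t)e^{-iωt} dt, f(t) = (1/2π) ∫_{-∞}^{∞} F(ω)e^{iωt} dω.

F(ω) = \frac{\pi \left(1 - 4 \left|{\omega}\right|\right) e^{- 4 \left|{\omega}\right|}}{4}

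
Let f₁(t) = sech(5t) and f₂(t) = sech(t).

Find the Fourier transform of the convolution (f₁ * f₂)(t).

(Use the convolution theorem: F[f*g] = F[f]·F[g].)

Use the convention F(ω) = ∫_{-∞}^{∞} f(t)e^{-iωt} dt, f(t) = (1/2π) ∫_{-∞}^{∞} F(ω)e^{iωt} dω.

F[f₁*f₂](ω) = \frac{\pi^{2}}{5 \cosh{\left(\frac{\pi \omega}{10} \right)} \cosh{\left(\frac{\pi \omega}{2} \right)}}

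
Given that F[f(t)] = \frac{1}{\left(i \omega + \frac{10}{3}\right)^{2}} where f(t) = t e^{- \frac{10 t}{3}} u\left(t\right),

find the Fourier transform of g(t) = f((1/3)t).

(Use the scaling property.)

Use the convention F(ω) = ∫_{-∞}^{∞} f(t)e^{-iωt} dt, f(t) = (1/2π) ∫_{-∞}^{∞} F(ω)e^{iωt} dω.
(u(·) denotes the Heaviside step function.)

F[g](ω) = \frac{27}{\left(9 i \omega + 10\right)^{2}}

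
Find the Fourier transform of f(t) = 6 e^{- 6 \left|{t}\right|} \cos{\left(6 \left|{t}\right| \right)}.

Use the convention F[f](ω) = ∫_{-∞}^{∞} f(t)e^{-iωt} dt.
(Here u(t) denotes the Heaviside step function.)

F(ω) = \frac{72 \left(\omega^{2} + 72\right)}{\omega^{4} + 5184}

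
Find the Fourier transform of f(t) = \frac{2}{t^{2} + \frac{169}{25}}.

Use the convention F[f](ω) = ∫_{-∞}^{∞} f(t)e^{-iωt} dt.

F(ω) = \frac{10 \pi e^{- \frac{13 \left|{\omega}\right|}{5}}}{13}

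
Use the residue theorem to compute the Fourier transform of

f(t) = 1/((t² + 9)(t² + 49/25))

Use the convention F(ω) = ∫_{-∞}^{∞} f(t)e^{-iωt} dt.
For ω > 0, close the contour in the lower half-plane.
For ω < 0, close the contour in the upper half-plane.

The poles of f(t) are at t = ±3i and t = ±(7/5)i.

Let g(z) = f(z)e^{-iωz}; for large |z| the factor e^{-iωz} decays in the lower half-plane when ω > 0 and in the upper half-plane when ω < 0.

Case ω > 0 (lower half-plane, clockwise contour ⇒ F(ω) = -2πi·ΣRes):
  Res_{z = - 3 i} g(z) = - \frac{25 i e^{- 3 \omega}}{1056}
  Res_{z = - \frac{7 i}{5}} g(z) = \frac{125 i e^{- \frac{7 \omega}{5}}}{2464}
  F(ω) = -2πi·ΣRes = - \frac{25 \pi e^{- 3 \omega}}{528} + \frac{125 \pi e^{- \frac{7 \omega}{5}}}{1232}

Case ω < 0 (upper half-plane, counterclockwise contour ⇒ F(ω) = +2πi·ΣRes):
  Res_{z = 3 i} g(z) = \frac{25 i e^{3 \omega}}{1056}
  Res_{z = \frac{7 i}{5}} g(z) = - \frac{125 i e^{\frac{7 \omega}{5}}}{2464}
  F(ω) = 2πi·ΣRes = \frac{25 \pi \left(15 e^{\frac{7 \omega}{5}} - 7 e^{3 \omega}\right)}{3696}

Both cases combine into a single formula in |ω|:

F(ω) = - \frac{25 \pi e^{- 3 \left|{\omega}\right|}}{528} + \frac{125 \pi e^{- \frac{7 \left|{\omega}\right|}{5}}}{1232}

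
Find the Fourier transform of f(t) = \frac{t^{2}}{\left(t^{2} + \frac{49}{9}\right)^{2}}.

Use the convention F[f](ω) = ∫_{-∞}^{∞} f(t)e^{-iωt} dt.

F(ω) = \frac{\pi \left(3 - 7 \left|{\omega}\right|\right) e^{- \frac{7 \left|{\omega}\right|}{3}}}{14}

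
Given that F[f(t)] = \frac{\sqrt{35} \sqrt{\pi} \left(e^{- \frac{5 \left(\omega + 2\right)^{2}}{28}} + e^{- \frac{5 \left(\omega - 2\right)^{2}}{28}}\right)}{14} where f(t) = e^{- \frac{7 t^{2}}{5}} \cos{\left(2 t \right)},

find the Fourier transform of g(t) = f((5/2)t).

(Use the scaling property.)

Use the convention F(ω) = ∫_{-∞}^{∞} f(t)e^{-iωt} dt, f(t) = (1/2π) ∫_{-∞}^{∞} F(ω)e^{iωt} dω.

F[g](ω) = \frac{\sqrt{35} \sqrt{\pi} \left(e^{\frac{4 \omega}{7}} + 1\right) e^{- \frac{\omega^{2}}{35} - \frac{2 \omega}{7} - \frac{5}{7}}}{35}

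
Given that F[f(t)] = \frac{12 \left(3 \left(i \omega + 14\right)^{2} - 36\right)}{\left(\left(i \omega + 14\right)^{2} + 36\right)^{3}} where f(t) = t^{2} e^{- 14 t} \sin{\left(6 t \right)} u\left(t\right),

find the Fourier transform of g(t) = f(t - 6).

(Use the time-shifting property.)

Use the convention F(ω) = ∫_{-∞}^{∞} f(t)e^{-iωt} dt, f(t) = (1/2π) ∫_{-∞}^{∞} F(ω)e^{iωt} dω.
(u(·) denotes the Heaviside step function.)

F[g](ω) = \frac{36 \left(\left(i \omega + 14\right)^{2} - 12\right) e^{- 6 i \omega}}{\left(\left(i \omega + 14\right)^{2} + 36\right)^{3}}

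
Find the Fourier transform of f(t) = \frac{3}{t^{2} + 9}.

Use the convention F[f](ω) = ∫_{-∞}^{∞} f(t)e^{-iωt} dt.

F(ω) = \pi e^{- 3 \left|{\omega}\right|}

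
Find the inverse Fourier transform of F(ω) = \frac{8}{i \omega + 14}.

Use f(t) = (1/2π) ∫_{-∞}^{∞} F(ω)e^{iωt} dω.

f(t) = 8 e^{- 14 t} u\left(t\right)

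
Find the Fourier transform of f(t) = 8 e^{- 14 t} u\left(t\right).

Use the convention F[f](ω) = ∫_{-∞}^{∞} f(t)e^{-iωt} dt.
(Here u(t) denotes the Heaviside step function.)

F(ω) = \frac{8}{i \omega + 14}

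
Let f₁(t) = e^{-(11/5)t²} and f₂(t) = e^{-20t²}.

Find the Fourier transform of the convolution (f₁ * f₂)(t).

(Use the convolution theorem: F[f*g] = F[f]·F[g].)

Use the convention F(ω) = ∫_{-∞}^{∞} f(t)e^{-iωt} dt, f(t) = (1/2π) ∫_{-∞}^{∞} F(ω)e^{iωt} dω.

F[f₁*f₂](ω) = \frac{\sqrt{11} \pi e^{- \frac{111 \omega^{2}}{880}}}{22}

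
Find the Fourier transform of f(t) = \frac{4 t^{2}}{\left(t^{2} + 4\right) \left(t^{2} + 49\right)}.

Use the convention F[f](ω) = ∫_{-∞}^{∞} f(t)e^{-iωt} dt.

F(ω) = \frac{4 \pi \left(7 - 2 e^{5 \left|{\omega}\right|}\right) e^{- 7 \left|{\omega}\right|}}{45}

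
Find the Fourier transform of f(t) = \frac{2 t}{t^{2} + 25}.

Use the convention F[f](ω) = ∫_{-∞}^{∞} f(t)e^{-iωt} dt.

F(ω) = - 2 i \pi e^{- 5 \left|{\omega}\right|} \operatorname{sign}{\left(\omega \right)}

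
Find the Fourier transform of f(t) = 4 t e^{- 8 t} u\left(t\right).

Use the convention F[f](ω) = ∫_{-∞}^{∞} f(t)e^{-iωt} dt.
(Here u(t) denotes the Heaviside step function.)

F(ω) = \frac{4}{\left(i \omega + 8\right)^{2}}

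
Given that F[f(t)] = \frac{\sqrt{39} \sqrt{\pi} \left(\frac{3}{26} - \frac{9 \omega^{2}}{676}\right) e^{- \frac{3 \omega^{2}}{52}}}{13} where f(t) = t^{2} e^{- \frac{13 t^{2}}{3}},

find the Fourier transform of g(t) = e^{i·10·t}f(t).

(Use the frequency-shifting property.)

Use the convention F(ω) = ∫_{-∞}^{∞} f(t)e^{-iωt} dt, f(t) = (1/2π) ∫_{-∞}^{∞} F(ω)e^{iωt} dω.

F[g](ω) = \frac{3 \sqrt{39} \sqrt{\pi} \left(26 - 3 \left(\omega - 10\right)^{2}\right) e^{- \frac{3 \left(\omega - 10\right)^{2}}{52}}}{8788}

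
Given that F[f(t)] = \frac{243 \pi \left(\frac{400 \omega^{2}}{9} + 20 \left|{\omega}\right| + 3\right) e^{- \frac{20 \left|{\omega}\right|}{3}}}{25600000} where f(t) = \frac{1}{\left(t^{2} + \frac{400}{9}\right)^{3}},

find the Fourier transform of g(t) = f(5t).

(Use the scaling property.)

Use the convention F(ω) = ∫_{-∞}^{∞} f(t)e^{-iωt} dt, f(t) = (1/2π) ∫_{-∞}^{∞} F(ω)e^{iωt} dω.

F[g](ω) = \frac{27 \pi \left(16 \omega^{2} + 36 \left|{\omega}\right| + 27\right) e^{- \frac{4 \left|{\omega}\right|}{3}}}{128000000}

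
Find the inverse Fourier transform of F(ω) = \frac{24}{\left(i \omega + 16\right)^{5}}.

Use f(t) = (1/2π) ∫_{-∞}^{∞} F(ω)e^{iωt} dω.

f(t) = t^{4} e^{- 16 t} u\left(t\right)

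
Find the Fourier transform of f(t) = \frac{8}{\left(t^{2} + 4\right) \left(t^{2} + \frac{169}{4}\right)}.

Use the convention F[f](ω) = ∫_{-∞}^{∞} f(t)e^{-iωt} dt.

F(ω) = \frac{16 \pi e^{- 2 \left|{\omega}\right|}}{153} - \frac{64 \pi e^{- \frac{13 \left|{\omega}\right|}{2}}}{1989}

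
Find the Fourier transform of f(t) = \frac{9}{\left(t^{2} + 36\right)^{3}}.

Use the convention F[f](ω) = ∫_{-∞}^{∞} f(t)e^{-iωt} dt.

F(ω) = \frac{\pi \left(12 \omega^{2} + 6 \left|{\omega}\right| + 1\right) e^{- 6 \left|{\omega}\right|}}{2304}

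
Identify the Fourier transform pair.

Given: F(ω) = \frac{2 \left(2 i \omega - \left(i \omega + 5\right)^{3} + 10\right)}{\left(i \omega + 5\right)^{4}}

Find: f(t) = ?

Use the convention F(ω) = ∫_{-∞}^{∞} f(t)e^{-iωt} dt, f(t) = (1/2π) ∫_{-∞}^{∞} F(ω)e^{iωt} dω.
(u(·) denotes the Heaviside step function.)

f(t) = 2 \left(t^{2} - 1\right) e^{- 5 t} u\left(t\right)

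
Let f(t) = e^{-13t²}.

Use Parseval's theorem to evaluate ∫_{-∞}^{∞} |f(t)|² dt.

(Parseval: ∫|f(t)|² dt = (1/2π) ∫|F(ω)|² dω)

∫|f(t)|² dt = \frac{\sqrt{26} \sqrt{\pi}}{26}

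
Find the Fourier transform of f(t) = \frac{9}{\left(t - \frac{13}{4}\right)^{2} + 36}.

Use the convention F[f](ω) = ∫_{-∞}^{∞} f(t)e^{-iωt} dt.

F(ω) = \frac{3 \pi e^{- \frac{13 i \omega}{4} - 6 \left|{\omega}\right|}}{2}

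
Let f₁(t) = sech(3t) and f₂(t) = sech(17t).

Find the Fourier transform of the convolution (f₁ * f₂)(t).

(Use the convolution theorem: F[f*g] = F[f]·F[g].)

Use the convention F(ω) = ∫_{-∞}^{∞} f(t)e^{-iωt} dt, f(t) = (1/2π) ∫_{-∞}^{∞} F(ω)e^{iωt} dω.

F[f₁*f₂](ω) = \frac{\pi^{2}}{51 \cosh{\left(\frac{\pi \omega}{34} \right)} \cosh{\left(\frac{\pi \omega}{6} \right)}}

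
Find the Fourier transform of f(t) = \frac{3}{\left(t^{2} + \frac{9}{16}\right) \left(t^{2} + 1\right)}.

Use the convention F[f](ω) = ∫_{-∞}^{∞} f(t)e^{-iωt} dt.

F(ω) = - \frac{48 \pi e^{- \left|{\omega}\right|}}{7} + \frac{64 \pi e^{- \frac{3 \left|{\omega}\right|}{4}}}{7}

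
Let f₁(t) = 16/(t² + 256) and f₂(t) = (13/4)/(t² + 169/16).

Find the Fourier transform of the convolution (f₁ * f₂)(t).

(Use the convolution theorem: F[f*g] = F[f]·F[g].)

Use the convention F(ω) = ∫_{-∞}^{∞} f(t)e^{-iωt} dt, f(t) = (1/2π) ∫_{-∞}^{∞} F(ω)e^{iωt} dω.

F[f₁*f₂](ω) = \pi^{2} e^{- \frac{77 \left|{\omega}\right|}{4}}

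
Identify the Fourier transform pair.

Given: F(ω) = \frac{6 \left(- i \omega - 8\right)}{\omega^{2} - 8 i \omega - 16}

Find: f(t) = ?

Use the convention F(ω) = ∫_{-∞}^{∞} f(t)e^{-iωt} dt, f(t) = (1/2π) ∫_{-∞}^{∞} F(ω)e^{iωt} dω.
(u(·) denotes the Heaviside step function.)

f(t) = 6 \left(4 t + 1\right) e^{- 4 t} u\left(t\right)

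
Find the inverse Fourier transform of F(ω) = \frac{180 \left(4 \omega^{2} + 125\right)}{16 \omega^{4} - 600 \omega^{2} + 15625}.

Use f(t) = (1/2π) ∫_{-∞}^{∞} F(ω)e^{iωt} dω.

f(t) = 9 e^{- \frac{5 \left|{t}\right|}{2}} \cos{\left(5 \left|{t}\right| \right)}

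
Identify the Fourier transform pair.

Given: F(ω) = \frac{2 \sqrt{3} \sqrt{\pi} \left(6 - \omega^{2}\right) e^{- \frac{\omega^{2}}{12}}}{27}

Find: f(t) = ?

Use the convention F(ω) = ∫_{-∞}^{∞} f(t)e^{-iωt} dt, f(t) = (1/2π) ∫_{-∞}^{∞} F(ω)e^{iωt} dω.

f(t) = 8 t^{2} e^{- 3 t^{2}}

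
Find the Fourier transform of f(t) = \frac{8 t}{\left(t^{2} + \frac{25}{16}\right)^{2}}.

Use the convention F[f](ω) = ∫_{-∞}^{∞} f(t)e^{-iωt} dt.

F(ω) = - \frac{16 i \pi \omega e^{- \frac{5 \left|{\omega}\right|}{4}}}{5}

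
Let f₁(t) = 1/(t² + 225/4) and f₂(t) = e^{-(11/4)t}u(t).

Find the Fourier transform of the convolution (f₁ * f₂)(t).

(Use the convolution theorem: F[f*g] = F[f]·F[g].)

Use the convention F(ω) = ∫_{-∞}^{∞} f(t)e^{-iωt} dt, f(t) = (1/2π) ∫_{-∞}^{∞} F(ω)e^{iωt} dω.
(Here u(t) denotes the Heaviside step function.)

F[f₁*f₂](ω) = \frac{8 \pi e^{- \frac{15 \left|{\omega}\right|}{2}}}{15 \left(4 i \omega + 11\right)}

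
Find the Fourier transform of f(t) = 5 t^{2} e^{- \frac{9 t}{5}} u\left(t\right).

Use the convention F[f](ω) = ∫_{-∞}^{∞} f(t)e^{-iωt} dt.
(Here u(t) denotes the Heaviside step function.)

F(ω) = \frac{1250}{\left(5 i \omega + 9\right)^{3}}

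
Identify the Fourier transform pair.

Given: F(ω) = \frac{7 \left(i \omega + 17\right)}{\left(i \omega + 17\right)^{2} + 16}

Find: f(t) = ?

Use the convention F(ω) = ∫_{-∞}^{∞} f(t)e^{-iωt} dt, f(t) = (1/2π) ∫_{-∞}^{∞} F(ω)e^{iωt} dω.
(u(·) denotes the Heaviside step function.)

f(t) = 7 e^{- 17 t} \cos{\left(4 t \right)} u\left(t\right)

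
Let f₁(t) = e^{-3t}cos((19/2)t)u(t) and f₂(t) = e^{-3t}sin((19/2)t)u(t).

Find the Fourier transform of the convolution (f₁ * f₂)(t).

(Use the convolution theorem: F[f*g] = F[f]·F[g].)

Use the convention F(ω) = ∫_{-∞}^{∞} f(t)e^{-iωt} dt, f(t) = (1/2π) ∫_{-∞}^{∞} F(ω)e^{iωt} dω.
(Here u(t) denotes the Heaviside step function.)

F[f₁*f₂](ω) = \frac{152 \left(i \omega + 3\right)}{\left(4 \left(i \omega + 3\right)^{2} + 361\right)^{2}}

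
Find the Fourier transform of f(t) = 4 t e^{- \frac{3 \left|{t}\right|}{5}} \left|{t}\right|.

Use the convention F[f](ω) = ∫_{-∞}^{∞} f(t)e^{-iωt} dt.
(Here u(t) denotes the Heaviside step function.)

F(ω) = \frac{10000 i \omega \left(25 \omega^{2} - 27\right)}{\left(25 \omega^{2} + 9\right)^{3}}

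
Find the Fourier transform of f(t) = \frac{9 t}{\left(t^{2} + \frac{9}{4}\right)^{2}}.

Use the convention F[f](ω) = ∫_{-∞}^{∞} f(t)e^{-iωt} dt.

F(ω) = - 3 i \pi \omega e^{- \frac{3 \left|{\omega}\right|}{2}}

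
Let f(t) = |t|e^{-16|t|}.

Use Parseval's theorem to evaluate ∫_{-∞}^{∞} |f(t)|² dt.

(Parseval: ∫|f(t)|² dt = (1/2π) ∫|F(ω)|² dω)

∫|f(t)|² dt = \frac{1}{8192}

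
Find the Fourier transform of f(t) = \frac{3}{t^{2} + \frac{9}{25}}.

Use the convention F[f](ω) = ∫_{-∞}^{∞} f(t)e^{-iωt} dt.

F(ω) = 5 \pi e^{- \frac{3 \left|{\omega}\right|}{5}}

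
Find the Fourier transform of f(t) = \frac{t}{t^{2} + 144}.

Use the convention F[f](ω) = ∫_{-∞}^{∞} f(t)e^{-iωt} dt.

F(ω) = - i \pi e^{- 12 \left|{\omega}\right|} \operatorname{sign}{\left(\omega \right)}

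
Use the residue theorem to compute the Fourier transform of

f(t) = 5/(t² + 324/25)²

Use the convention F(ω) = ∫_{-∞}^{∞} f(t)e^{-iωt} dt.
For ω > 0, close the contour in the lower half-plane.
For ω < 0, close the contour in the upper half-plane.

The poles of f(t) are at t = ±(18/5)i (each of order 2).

Let g(z) = f(z)e^{-iωz}; for large |z| the factor e^{-iωz} decays in the lower half-plane when ω > 0 and in the upper half-plane when ω < 0.

Case ω > 0 (lower half-plane, clockwise contour ⇒ F(ω) = -2πi·ΣRes):
  Res_{z = - \frac{18 i}{5}} g(z) = \frac{125 i \left(18 \omega + 5\right) e^{- \frac{18 \omega}{5}}}{23328} (pole of order 2)
  F(ω) = -2πi·ΣRes = \frac{125 \pi \left(18 \omega + 5\right) e^{- \frac{18 \omega}{5}}}{11664}

Case ω < 0 (upper half-plane, counterclockwise contour ⇒ F(ω) = +2πi·ΣRes):
  Res_{z = \frac{18 i}{5}} g(z) = \frac{125 i \left(18 \omega - 5\right) e^{\frac{18 \omega}{5}}}{23328} (pole of order 2)
  F(ω) = 2πi·ΣRes = \frac{125 \pi \left(5 - 18 \omega\right) e^{\frac{18 \omega}{5}}}{11664}

Both cases combine into a single formula in |ω|:

F(ω) = \frac{125 \pi \left(18 \left|{\omega}\right| + 5\right) e^{- \frac{18 \left|{\omega}\right|}{5}}}{11664}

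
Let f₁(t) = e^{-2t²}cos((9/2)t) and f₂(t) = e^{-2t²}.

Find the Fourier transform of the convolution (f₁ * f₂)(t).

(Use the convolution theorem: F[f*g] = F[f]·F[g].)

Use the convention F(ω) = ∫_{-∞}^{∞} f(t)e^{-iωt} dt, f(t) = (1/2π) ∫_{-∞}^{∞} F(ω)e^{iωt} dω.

F[f₁*f₂](ω) = \frac{\pi \left(e^{\frac{9 \omega}{4}} + 1\right) e^{- \frac{\omega^{2}}{4} - \frac{9 \omega}{8} - \frac{81}{32}}}{4}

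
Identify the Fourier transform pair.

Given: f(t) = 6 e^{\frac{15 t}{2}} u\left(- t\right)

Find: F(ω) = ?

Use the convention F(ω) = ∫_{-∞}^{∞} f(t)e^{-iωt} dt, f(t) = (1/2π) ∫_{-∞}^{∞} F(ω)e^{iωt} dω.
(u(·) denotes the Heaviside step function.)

F(ω) = - \frac{12}{2 i \omega - 15}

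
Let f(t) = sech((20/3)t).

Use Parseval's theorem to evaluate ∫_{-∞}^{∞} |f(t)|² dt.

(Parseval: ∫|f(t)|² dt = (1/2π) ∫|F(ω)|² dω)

∫|f(t)|² dt = \frac{3}{10}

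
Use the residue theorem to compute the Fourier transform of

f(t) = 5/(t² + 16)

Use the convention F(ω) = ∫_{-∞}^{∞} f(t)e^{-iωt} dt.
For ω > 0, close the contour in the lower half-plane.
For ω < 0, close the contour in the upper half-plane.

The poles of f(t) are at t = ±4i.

Let g(z) = f(z)e^{-iωz}; for large |z| the factor e^{-iωz} decays in the lower half-plane when ω > 0 and in the upper half-plane when ω < 0.

Case ω > 0 (lower half-plane, clockwise contour ⇒ F(ω) = -2πi·ΣRes):
  Res_{z = - 4 i} g(z) = \frac{5 i e^{- 4 \omega}}{8}
  F(ω) = -2πi·ΣRes = \frac{5 \pi e^{- 4 \omega}}{4}

Case ω < 0 (upper half-plane, counterclockwise contour ⇒ F(ω) = +2πi·ΣRes):
  Res_{z = 4 i} g(z) = - \frac{5 i e^{4 \omega}}{8}
  F(ω) = 2πi·ΣRes = \frac{5 \pi e^{4 \omega}}{4}

Both cases combine into a single formula in |ω|:

F(ω) = \frac{5 \pi e^{- 4 \left|{\omega}\right|}}{4}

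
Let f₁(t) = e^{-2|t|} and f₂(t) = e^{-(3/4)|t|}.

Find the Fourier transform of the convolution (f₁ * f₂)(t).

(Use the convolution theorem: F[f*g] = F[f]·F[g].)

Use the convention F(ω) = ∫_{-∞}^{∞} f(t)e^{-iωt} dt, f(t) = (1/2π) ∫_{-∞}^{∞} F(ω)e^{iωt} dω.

F[f₁*f₂](ω) = \frac{96}{\left(\omega^{2} + 4\right) \left(16 \omega^{2} + 9\right)}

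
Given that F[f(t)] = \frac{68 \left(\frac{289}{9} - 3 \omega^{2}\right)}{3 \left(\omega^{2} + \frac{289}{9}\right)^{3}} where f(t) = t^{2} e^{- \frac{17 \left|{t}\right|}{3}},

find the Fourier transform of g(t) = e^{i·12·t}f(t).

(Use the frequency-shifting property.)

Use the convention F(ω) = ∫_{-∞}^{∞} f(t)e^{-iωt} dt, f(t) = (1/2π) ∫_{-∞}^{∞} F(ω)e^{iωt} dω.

F[g](ω) = \frac{1836 \left(289 - 27 \left(\omega - 12\right)^{2}\right)}{\left(9 \left(\omega - 12\right)^{2} + 289\right)^{3}}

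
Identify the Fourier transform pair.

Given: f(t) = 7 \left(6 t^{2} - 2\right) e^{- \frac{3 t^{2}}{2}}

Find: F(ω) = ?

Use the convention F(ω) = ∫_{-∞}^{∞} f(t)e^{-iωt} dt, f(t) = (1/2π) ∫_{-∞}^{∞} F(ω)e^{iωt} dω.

F(ω) = - \frac{14 \sqrt{6} \sqrt{\pi} \omega^{2} e^{- \frac{\omega^{2}}{6}}}{9}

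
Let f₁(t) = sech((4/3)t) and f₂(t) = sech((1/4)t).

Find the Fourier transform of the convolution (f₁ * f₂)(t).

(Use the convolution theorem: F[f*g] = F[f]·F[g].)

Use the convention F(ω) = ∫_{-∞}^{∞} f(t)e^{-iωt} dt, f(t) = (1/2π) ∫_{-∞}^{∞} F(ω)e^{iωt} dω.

F[f₁*f₂](ω) = \frac{3 \pi^{2}}{\cosh{\left(\frac{3 \pi \omega}{8} \right)} \cosh{\left(2 \pi \omega \right)}}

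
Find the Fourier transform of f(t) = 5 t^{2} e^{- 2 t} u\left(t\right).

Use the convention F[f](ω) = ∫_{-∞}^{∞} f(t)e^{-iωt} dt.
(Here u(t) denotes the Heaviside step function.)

F(ω) = \frac{10}{\left(i \omega + 2\right)^{3}}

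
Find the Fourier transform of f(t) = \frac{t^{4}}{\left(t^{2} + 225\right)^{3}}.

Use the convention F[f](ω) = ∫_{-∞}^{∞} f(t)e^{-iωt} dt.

F(ω) = \frac{\pi \left(75 \omega^{2} - 25 \left|{\omega}\right| + 1\right) e^{- 15 \left|{\omega}\right|}}{40}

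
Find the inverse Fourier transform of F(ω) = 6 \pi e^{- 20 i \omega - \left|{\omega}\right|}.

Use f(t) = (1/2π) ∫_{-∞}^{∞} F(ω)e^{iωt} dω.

f(t) = \frac{6}{\left(t - 20\right)^{2} + 1}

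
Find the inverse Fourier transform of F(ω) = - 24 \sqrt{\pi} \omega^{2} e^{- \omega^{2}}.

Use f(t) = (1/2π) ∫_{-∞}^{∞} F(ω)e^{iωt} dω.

f(t) = 3 \left(t^{2} - 2\right) e^{- \frac{t^{2}}{4}}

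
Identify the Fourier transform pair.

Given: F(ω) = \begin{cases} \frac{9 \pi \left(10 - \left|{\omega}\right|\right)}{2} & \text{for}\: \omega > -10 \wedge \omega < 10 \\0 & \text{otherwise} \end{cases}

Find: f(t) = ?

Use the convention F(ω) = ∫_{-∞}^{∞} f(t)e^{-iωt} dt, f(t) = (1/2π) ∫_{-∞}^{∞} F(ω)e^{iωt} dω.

f(t) = \frac{9 \sin^{2}{\left(5 t \right)}}{t^{2}}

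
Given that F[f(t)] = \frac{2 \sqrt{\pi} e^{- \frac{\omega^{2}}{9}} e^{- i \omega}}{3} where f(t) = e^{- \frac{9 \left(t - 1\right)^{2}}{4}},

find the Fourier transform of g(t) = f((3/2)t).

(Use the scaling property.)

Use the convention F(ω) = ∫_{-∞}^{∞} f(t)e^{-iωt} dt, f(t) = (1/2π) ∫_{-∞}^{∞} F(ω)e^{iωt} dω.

F[g](ω) = \frac{4 \sqrt{\pi} e^{- \frac{2 \omega \left(2 \omega + 27 i\right)}{81}}}{9}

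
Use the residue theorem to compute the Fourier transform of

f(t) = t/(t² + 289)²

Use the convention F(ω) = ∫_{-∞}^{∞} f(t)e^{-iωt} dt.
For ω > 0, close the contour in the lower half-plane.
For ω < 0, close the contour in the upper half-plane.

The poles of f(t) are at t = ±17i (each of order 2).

Let g(z) = f(z)e^{-iωz}; for large |z| the factor e^{-iωz} decays in the lower half-plane when ω > 0 and in the upper half-plane when ω < 0.

Case ω > 0 (lower half-plane, clockwise contour ⇒ F(ω) = -2πi·ΣRes):
  Res_{z = - 17 i} g(z) = \frac{\omega e^{- 17 \omega}}{68} (pole of order 2)
  F(ω) = -2πi·ΣRes = - \frac{i \pi \omega e^{- 17 \omega}}{34}

Case ω < 0 (upper half-plane, counterclockwise contour ⇒ F(ω) = +2πi·ΣRes):
  Res_{z = 17 i} g(z) = - \frac{\omega e^{17 \omega}}{68} (pole of order 2)
  F(ω) = 2πi·ΣRes = - \frac{i \pi \omega e^{17 \omega}}{34}

Both cases combine into a single formula in |ω|:

F(ω) = - \frac{i \pi \omega e^{- 17 \left|{\omega}\right|}}{34}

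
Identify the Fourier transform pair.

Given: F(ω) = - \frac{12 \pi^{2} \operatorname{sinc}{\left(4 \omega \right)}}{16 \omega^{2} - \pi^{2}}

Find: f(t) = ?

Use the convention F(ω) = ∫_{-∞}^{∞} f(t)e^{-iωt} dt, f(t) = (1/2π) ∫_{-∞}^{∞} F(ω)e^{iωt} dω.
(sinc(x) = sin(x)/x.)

f(t) = 3 \left(\begin{cases} \frac{\cos{\left(\frac{\pi t}{4} \right)}}{2} + \frac{1}{2} & \text{for}\: \left|{t}\right| < 4 \\0 & \text{otherwise} \end{cases}\right)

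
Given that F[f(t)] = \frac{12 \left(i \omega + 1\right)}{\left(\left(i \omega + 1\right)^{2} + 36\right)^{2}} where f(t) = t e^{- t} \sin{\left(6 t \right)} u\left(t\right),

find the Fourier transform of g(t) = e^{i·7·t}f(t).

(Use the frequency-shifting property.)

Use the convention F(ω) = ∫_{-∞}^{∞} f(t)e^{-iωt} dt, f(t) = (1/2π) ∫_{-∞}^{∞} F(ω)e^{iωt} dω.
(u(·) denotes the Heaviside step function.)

F[g](ω) = \frac{12 \left(i \left(\omega - 7\right) + 1\right)}{\left(\left(i \left(\omega - 7\right) + 1\right)^{2} + 36\right)^{2}}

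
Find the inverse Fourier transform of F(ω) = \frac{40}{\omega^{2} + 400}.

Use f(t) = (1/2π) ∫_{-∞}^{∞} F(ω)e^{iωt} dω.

f(t) = e^{- 20 \left|{t}\right|}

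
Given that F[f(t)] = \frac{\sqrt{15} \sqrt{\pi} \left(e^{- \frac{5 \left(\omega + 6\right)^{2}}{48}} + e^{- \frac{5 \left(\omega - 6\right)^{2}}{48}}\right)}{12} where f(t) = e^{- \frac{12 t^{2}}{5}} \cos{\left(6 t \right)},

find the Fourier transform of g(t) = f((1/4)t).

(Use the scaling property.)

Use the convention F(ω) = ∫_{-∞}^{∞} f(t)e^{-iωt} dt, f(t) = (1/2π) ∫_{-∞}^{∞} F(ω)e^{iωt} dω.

F[g](ω) = \frac{\sqrt{15} \sqrt{\pi} \left(e^{10 \omega} + 1\right) e^{- \frac{5 \omega^{2}}{3} - 5 \omega - \frac{15}{4}}}{3}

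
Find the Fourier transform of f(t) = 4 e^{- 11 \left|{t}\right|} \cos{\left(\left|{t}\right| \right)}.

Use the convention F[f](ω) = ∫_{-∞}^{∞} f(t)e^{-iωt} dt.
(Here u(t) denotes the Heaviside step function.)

F(ω) = \frac{88 \left(\omega^{2} + 122\right)}{\omega^{4} + 240 \omega^{2} + 14884}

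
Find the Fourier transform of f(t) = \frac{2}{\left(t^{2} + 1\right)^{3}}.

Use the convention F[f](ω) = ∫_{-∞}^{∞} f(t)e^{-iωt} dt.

F(ω) = \frac{\pi \left(\omega^{2} + 3 \left|{\omega}\right| + 3\right) e^{- \left|{\omega}\right|}}{4}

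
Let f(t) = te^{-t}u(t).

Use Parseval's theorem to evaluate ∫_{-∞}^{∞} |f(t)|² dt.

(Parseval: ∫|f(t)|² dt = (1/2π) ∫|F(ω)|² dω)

∫|f(t)|² dt = \frac{1}{4}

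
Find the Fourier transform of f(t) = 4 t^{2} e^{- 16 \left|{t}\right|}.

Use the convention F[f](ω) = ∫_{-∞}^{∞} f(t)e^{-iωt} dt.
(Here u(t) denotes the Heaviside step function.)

F(ω) = \frac{256 \left(256 - 3 \omega^{2}\right)}{\left(\omega^{2} + 256\right)^{3}}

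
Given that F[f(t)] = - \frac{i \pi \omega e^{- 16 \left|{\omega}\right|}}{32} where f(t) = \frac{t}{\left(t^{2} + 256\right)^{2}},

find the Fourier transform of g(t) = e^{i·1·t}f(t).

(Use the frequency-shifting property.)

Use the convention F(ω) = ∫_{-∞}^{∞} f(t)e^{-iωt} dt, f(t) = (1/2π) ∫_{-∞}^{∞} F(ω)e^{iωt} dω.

F[g](ω) = \frac{i \pi \left(1 - \omega\right) e^{- 16 \left|{\omega - 1}\right|}}{32}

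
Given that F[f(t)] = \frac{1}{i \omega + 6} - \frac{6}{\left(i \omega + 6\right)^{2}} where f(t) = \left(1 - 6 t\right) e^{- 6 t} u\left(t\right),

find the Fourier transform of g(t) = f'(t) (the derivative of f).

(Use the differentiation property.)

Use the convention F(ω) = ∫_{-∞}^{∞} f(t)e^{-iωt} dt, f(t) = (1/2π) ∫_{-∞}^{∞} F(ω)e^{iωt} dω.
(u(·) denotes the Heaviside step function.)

F[g](ω) = \frac{\omega^{2}}{\omega^{2} - 12 i \omega - 36}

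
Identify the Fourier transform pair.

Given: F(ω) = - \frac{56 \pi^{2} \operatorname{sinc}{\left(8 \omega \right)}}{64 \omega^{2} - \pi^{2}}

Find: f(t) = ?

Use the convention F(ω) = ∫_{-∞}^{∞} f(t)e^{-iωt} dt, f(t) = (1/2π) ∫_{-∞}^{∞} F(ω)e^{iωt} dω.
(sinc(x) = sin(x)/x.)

f(t) = 7 \left(\begin{cases} \cos^{2}{\left(\frac{\pi t}{16} \right)} & \text{for}\: \left|{t}\right| < 8 \\0 & \text{otherwise} \end{cases}\right)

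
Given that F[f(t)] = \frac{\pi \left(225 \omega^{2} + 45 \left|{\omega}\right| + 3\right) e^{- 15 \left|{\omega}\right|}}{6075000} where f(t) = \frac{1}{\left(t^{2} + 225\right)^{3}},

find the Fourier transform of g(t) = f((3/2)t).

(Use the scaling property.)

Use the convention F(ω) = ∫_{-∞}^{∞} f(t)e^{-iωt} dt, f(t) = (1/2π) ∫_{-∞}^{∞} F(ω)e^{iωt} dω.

F[g](ω) = \frac{\pi \left(100 \omega^{2} + 30 \left|{\omega}\right| + 3\right) e^{- 10 \left|{\omega}\right|}}{9112500}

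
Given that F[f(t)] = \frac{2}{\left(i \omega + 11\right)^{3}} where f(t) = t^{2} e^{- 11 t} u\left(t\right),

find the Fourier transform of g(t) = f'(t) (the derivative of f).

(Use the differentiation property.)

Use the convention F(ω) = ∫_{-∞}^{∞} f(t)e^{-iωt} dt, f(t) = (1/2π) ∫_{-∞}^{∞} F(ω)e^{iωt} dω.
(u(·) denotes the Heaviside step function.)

F[g](ω) = \frac{2 i \omega}{\left(i \omega + 11\right)^{3}}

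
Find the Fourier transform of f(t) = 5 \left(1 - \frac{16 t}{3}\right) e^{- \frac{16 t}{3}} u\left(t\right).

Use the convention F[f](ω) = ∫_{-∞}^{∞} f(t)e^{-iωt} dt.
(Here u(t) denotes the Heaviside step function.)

F(ω) = \frac{45 i \omega}{- 9 \omega^{2} + 96 i \omega + 256}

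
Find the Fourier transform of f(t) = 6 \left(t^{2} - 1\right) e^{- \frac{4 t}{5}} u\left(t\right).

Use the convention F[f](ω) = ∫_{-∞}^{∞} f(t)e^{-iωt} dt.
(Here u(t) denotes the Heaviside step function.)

F(ω) = \frac{30 \left(250 i \omega - \left(5 i \omega + 4\right)^{3} + 200\right)}{\left(5 i \omega + 4\right)^{4}}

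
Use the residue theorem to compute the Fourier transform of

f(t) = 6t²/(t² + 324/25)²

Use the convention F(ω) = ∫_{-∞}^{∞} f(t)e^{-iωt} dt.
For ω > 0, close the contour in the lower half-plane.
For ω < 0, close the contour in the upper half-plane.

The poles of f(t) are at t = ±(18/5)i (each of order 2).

Let g(z) = f(z)e^{-iωz}; for large |z| the factor e^{-iωz} decays in the lower half-plane when ω > 0 and in the upper half-plane when ω < 0.

Case ω > 0 (lower half-plane, clockwise contour ⇒ F(ω) = -2πi·ΣRes):
  Res_{z = - \frac{18 i}{5}} g(z) = \frac{i \left(5 - 18 \omega\right) e^{- \frac{18 \omega}{5}}}{12} (pole of order 2)
  F(ω) = -2πi·ΣRes = \frac{\pi \left(5 - 18 \omega\right) e^{- \frac{18 \omega}{5}}}{6}

Case ω < 0 (upper half-plane, counterclockwise contour ⇒ F(ω) = +2πi·ΣRes):
  Res_{z = \frac{18 i}{5}} g(z) = \frac{i \left(- 18 \omega - 5\right) e^{\frac{18 \omega}{5}}}{12} (pole of order 2)
  F(ω) = 2πi·ΣRes = \frac{\pi \left(18 \omega + 5\right) e^{\frac{18 \omega}{5}}}{6}

Both cases combine into a single formula in |ω|:

F(ω) = \frac{\pi \left(5 - 18 \left|{\omega}\right|\right) e^{- \frac{18 \left|{\omega}\right|}{5}}}{6}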